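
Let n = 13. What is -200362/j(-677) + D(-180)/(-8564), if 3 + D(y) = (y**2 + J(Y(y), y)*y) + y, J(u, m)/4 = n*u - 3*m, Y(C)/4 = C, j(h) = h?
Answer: -2605131541/5797828 ≈ -449.33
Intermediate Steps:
Y(C) = 4*C
J(u, m) = -12*m + 52*u (J(u, m) = 4*(13*u - 3*m) = 4*(-3*m + 13*u) = -12*m + 52*u)
D(y) = -3 + y + 197*y**2 (D(y) = -3 + ((y**2 + (-12*y + 52*(4*y))*y) + y) = -3 + ((y**2 + (-12*y + 208*y)*y) + y) = -3 + ((y**2 + (196*y)*y) + y) = -3 + ((y**2 + 196*y**2) + y) = -3 + (197*y**2 + y) = -3 + (y + 197*y**2) = -3 + y + 197*y**2)
-200362/j(-677) + D(-180)/(-8564) = -200362/(-677) + (-3 - 180 + 197*(-180)**2)/(-8564) = -200362*(-1/677) + (-3 - 180 + 197*32400)*(-1/8564) = 200362/677 + (-3 - 180 + 6382800)*(-1/8564) = 200362/677 + 6382617*(-1/8564) = 200362/677 - 6382617/8564 = -2605131541/5797828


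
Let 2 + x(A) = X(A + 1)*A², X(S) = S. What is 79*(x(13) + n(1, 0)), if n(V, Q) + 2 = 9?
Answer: 187309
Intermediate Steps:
x(A) = -2 + A²*(1 + A) (x(A) = -2 + (A + 1)*A² = -2 + (1 + A)*A² = -2 + A²*(1 + A))
n(V, Q) = 7 (n(V, Q) = -2 + 9 = 7)
79*(x(13) + n(1, 0)) = 79*((-2 + 13²*(1 + 13)) + 7) = 79*((-2 + 169*14) + 7) = 79*((-2 + 2366) + 7) = 79*(2364 + 7) = 79*2371 = 187309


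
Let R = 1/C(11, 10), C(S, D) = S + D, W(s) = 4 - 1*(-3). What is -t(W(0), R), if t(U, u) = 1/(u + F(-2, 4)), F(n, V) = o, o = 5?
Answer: -21/106 ≈ -0.19811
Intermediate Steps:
W(s) = 7 (W(s) = 4 + 3 = 7)
C(S, D) = D + S
F(n, V) = 5
R = 1/21 (R = 1/(10 + 11) = 1/21 ≈ 0.047619)
t(U, u) = 1/(5 + u) (t(U, u) = 1/(u + 5) = 1/(5 + u))
-t(W(0), R) = -1/(5 + 1/21) = -1/106/21 = -1*21/106 = -21/106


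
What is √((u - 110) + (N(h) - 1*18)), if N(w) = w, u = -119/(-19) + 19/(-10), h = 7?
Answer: I*√4210590/190 ≈ 10.8*I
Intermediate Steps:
u = 829/190 (u = -119*(-1/19) + 19*(-⅒) = 119/19 - 19/10 = 829/190 ≈ 4.3632)
√((u - 110) + (N(h) - 1*18)) = √((829/190 - 110) + (7 - 1*18)) = √(-20071/190 + (7 - 18)) = √(-20071/190 - 11) = √(-22161/190) = I*√4210590/190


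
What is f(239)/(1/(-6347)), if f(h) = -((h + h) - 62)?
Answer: 2640352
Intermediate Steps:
f(h) = 62 - 2*h (f(h) = -(2*h - 62) = -(-62 + 2*h) = 62 - 2*h)
f(239)/(1/(-6347)) = (62 - 2*239)/(1/(-6347)) = (62 - 478)/(-1/6347) = -416*(-6347) = 2640352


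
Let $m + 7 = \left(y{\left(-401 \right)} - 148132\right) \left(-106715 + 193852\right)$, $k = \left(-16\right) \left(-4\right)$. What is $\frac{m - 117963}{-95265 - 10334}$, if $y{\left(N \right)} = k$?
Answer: $\frac{12902319286}{105599} \approx 1.2218 \cdot 10^{5}$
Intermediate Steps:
$k = 64$
$y{\left(N \right)} = 64$
$m = -12902201323$ ($m = -7 + \left(64 - 148132\right) \left(-106715 + 193852\right) = -7 - 12902201316 = -12902201323$)
$\frac{m - 117963}{-95265 - 10334} = \frac{-12902201323 - 117963}{-95265 - 10334} = - \frac{12902319286}{-105599} = \left(-12902319286\right) \left(- \frac{1}{105599}\right) = \frac{12902319286}{105599}$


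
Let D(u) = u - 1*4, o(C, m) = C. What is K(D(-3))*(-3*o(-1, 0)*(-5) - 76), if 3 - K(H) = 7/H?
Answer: -364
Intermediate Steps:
D(u) = -4 + u (D(u) = u - 4 = -4 + u)
K(H) = 3 - 7/H
K(D(-3))*(-3*o(-1, 0)*(-5) - 76) = (3 - 7/(-4 - 3))*(-3*(-1)*(-5) - 76) = (3 - 7/(-7))*(3*(-5) - 76) = (3 - 7*(-⅐))*(-15 - 76) = (3 + 1)*(-91) = 4*(-91) = -364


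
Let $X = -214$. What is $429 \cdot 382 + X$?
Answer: $163664$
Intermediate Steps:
$429 \cdot 382 + X = 429 \cdot 382 - 214 = 163878 - 214 = 163664$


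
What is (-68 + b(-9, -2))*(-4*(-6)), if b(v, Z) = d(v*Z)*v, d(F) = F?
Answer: -5520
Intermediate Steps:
b(v, Z) = Z*v² (b(v, Z) = (v*Z)*v = (Z*v)*v = Z*v²)
(-68 + b(-9, -2))*(-4*(-6)) = (-68 - 2*(-9)²)*(-4*(-6)) = (-68 - 2*81)*24 = (-68 - 162)*24 = -230*24 = -5520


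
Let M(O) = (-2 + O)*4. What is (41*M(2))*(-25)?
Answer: 0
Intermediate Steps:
M(O) = -8 + 4*O
(41*M(2))*(-25) = (41*(-8 + 4*2))*(-25) = (41*(-8 + 8))*(-25) = (41*0)*(-25) = 0*(-25) = 0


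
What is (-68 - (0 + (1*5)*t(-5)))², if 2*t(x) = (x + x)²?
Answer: 101124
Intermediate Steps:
t(x) = 2*x² (t(x) = (x + x)²/2 = (2*x)²/2 = (4*x²)/2 = 2*x²)
(-68 - (0 + (1*5)*t(-5)))² = (-68 - (0 + (1*5)*(2*(-5)²)))² = (-68 - (0 + 5*(2*25)))² = (-68 - (0 + 5*50))² = (-68 - (0 + 250))² = (-68 - 1*250)² = (-68 - 250)² = (-318)² = 101124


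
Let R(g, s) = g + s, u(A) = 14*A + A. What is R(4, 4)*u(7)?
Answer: 840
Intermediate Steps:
u(A) = 15*A
R(4, 4)*u(7) = (4 + 4)*(15*7) = 8*105 = 840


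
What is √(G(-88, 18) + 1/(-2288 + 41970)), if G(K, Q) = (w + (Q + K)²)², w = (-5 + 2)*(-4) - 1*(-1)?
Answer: √38008491532207238/39682 ≈ 4913.0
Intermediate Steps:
w = 13 (w = -3*(-4) + 1 = 12 + 1 = 13)
G(K, Q) = (13 + (K + Q)²)² (G(K, Q) = (13 + (Q + K)²)² = (13 + (K + Q)²)²)
√(G(-88, 18) + 1/(-2288 + 41970)) = √((13 + (-88 + 18)²)² + 1/(-2288 + 41970)) = √((13 + (-70)²)² + 1/39682) = √((13 + 4900)² + 1/39682) = √(4913² + 1/39682) = √(24137569 + 1/39682) = √(957827013059/39682) = √38008491532207238/39682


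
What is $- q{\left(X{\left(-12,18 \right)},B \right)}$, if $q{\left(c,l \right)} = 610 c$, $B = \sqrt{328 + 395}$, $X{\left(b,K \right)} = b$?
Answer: $7320$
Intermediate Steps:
$B = \sqrt{723} \approx 26.889$
$- q{\left(X{\left(-12,18 \right)},B \right)} = - 610 \left(-12\right) = \left(-1\right) \left(-7320\right) = 7320$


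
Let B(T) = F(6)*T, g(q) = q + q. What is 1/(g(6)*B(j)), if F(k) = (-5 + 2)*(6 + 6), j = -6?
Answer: 1/2592 ≈ 0.00038580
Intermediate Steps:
F(k) = -36 (F(k) = -3*12 = -36)
g(q) = 2*q
B(T) = -36*T
1/(g(6)*B(j)) = 1/((2*6)*(-36*(-6))) = 1/(12*216) = 1/2592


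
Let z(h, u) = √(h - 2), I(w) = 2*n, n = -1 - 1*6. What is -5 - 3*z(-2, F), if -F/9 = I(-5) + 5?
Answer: -5 - 6*I ≈ -5.0 - 6.0*I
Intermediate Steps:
n = -7 (n = -1 - 6 = -7)
I(w) = -14 (I(w) = 2*(-7) = -14)
F = 81 (F = -9*(-14 + 5) = -9*(-9) = 81)
z(h, u) = √(-2 + h)
-5 - 3*z(-2, F) = -5 - 3*√(-2 - 2) = -5 - 6*I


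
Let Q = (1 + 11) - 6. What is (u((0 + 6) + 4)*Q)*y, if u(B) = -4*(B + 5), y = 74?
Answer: -26640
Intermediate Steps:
u(B) = -20 - 4*B (u(B) = -4*(5 + B) = -20 - 4*B)
Q = 6 (Q = 12 - 6 = 6)
(u((0 + 6) + 4)*Q)*y = ((-20 - 4*((0 + 6) + 4))*6)*74 = ((-20 - 4*(6 + 4))*6)*74 = ((-20 - 4*10)*6)*74 = ((-20 - 40)*6)*74 = -60*6*74 = -360*74 = -26640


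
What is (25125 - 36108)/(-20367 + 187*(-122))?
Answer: 10983/43181 ≈ 0.25435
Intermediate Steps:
(25125 - 36108)/(-20367 + 187*(-122)) = -10983/(-20367 - 22814) = -10983/(-43181) = -10983*(-1/43181) = 10983/43181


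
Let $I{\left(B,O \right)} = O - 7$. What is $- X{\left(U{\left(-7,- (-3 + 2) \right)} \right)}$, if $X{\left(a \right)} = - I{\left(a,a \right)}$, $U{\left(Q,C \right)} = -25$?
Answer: $-32$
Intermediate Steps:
$I{\left(B,O \right)} = -7 + O$
$X{\left(a \right)} = 7 - a$ ($X{\left(a \right)} = - (-7 + a) = 7 - a$)
$- X{\left(U{\left(-7,- (-3 + 2) \right)} \right)} = - (7 - -25) = - (7 + 25) = \left(-1\right) 32 = -32$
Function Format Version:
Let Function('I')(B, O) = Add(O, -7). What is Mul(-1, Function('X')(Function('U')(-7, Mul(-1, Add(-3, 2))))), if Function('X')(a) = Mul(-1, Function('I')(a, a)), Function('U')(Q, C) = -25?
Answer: -32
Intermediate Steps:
Function('I')(B, O) = Add(-7, O)
Function('X')(a) = Add(7, Mul(-1, a)) (Function('X')(a) = Mul(-1, Add(-7, a)) = Add(7, Mul(-1, a)))
Mul(-1, Function('X')(Function('U')(-7, Mul(-1, Add(-3, 2))))) = Mul(-1, Add(7, Mul(-1, -25))) = Mul(-1, Add(7, 25)) = Mul(-1, 32) = -32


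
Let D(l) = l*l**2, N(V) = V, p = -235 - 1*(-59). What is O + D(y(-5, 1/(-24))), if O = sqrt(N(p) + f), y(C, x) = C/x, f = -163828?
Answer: 1728000 + 2*I*sqrt(41001) ≈ 1.728e+6 + 404.97*I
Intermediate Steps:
p = -176 (p = -235 + 59 = -176)
O = 2*I*sqrt(41001) (O = sqrt(-176 - 163828) = sqrt(-164004) = 2*I*sqrt(41001) ≈ 404.97*I)
D(l) = l**3
O + D(y(-5, 1/(-24))) = 2*I*sqrt(41001) + (-5/(1/(-24)))**3 = 2*I*sqrt(41001) + (-5/(-1/24))**3 = 2*I*sqrt(41001) + (-5*(-24))**3 = 2*I*sqrt(41001) + 120**3 = 2*I*sqrt(41001) + 1728000 = 1728000 + 2*I*sqrt(41001)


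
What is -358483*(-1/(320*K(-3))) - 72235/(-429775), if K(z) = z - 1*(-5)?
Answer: 6164530469/11002240 ≈ 560.30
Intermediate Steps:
K(z) = 5 + z (K(z) = z + 5 = 5 + z)
-358483*(-1/(320*K(-3))) - 72235/(-429775) = -358483*(-1/(320*(5 - 3))) - 72235/(-429775) = -358483/((2*(-20))*16) - 72235*(-1/429775) = -358483/((-40*16)) + 14447/85955 = -358483/(-640) + 14447/85955 = -358483*(-1/640) + 14447/85955 = 358483/640 + 14447/85955 = 6164530469/11002240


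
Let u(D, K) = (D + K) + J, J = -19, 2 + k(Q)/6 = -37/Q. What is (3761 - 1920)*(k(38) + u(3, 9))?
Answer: -868952/19 ≈ -45734.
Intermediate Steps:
k(Q) = -12 - 222/Q (k(Q) = -12 + 6*(-37/Q) = -12 - 222/Q)
u(D, K) = -19 + D + K (u(D, K) = (D + K) - 19 = -19 + D + K)
(3761 - 1920)*(k(38) + u(3, 9)) = (3761 - 1920)*((-12 - 222/38) + (-19 + 3 + 9)) = 1841*((-12 - 222*1/38) - 7) = 1841*((-12 - 111/19) - 7) = 1841*(-339/19 - 7) = 1841*(-472/19) = -868952/19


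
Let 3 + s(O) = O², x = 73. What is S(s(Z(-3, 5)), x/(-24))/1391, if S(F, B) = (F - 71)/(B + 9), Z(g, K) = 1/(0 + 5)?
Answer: -44376/4972825 ≈ -0.0089237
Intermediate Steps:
Z(g, K) = ⅕ (Z(g, K) = 1/5 = ⅕)
s(O) = -3 + O²
S(F, B) = (-71 + F)/(9 + B)
S(s(Z(-3, 5)), x/(-24))/1391 = ((-71 + (-3 + (⅕)²))/(9 + 73/(-24)))/1391 = ((-71 + (-3 + 1/25))/(9 + 73*(-1/24)))*(1/1391) = ((-71 - 74/25)/(9 - 73/24))*(1/1391) = (-1849/25/(143/24))*(1/1391) = ((24/143)*(-1849/25))*(1/1391) = -44376/3575*1/1391 = -44376/4972825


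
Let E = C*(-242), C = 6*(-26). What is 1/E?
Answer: 1/37752 ≈ 2.6489e-5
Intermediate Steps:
C = -156
E = 37752 (E = -156*(-242) = 37752)
1/E = 1/37752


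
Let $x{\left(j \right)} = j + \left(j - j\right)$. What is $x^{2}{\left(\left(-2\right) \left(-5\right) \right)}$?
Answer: $100$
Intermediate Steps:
$x{\left(j \right)} = j$ ($x{\left(j \right)} = j + 0 = j$)
$x^{2}{\left(\left(-2\right) \left(-5\right) \right)} = \left(\left(-2\right) \left(-5\right)\right)^{2} = 10^{2} = 100$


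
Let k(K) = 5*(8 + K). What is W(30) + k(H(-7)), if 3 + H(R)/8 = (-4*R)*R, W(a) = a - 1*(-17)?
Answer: -7873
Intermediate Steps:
W(a) = 17 + a (W(a) = a + 17 = 17 + a)
H(R) = -24 - 32*R² (H(R) = -24 + 8*((-4*R)*R) = -24 + 8*(-4*R²) = -24 - 32*R²)
k(K) = 40 + 5*K
W(30) + k(H(-7)) = (17 + 30) + (40 + 5*(-24 - 32*(-7)²)) = 47 + (40 + 5*(-24 - 32*49)) = 47 + (40 + 5*(-24 - 1568)) = 47 + (40 + 5*(-1592)) = 47 + (40 - 7960) = 47 - 7920 = -7873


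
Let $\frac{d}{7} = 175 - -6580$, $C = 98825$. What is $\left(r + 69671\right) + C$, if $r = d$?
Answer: $215781$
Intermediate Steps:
$d = 47285$ ($d = 7 \left(175 - -6580\right) = 7 \left(175 + 6580\right) = 7 \cdot 6755 = 47285$)
$r = 47285$
$\left(r + 69671\right) + C = \left(47285 + 69671\right) + 98825 = 116956 + 98825 = 215781$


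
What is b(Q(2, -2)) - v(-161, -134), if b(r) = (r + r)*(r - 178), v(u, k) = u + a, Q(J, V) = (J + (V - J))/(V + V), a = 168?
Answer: -369/2 ≈ -184.50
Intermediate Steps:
Q(J, V) = ½ (Q(J, V) = V/((2*V)) = V*(1/(2*V)) = ½)
v(u, k) = 168 + u (v(u, k) = u + 168 = 168 + u)
b(r) = 2*r*(-178 + r) (b(r) = (2*r)*(-178 + r) = 2*r*(-178 + r))
b(Q(2, -2)) - v(-161, -134) = 2*(½)*(-178 + ½) - (168 - 161) = 2*(½)*(-355/2) - 1*7 = -355/2 - 7 = -369/2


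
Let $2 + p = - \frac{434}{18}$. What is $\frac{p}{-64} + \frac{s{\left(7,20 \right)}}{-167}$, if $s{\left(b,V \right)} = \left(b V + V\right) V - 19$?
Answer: $- \frac{1793011}{96192} \approx -18.64$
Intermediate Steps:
$p = - \frac{235}{9}$ ($p = -2 - \frac{434}{18} = -2 - \frac{217}{9} = - \frac{235}{9} \approx -26.111$)
$s{\left(b,V \right)} = -19 + V \left(V + V b\right)$ ($s{\left(b,V \right)} = \left(V b + V\right) V - 19 = \left(V + V b\right) V - 19 = V \left(V + V b\right) - 19 = -19 + V \left(V + V b\right)$)
$\frac{p}{-64} + \frac{s{\left(7,20 \right)}}{-167} = - \frac{235}{9 \left(-64\right)} + \frac{-19 + 20^{2} + 7 \cdot 20^{2}}{-167} = \left(- \frac{235}{9}\right) \left(- \frac{1}{64}\right) + \left(-19 + 400 + 7 \cdot 400\right) \left(- \frac{1}{167}\right) = \frac{235}{576} + \left(-19 + 400 + 2800\right) \left(- \frac{1}{167}\right) = \frac{235}{576} + 3181 \left(- \frac{1}{167}\right) = \frac{235}{576} - \frac{3181}{167} = - \frac{1793011}{96192}$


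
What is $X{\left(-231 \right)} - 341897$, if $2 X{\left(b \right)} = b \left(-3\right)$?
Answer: $- \frac{683101}{2} \approx -3.4155 \cdot 10^{5}$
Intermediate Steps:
$X{\left(b \right)} = - \frac{3 b}{2}$ ($X{\left(b \right)} = \frac{b \left(-3\right)}{2} = \frac{\left(-3\right) b}{2} = - \frac{3 b}{2}$)
$X{\left(-231 \right)} - 341897 = \left(- \frac{3}{2}\right) \left(-231\right) - 341897 = \frac{693}{2} - 341897 = - \frac{683101}{2}$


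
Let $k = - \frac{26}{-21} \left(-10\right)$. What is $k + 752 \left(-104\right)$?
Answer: $- \frac{1642628}{21} \approx -78220.0$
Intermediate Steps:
$k = - \frac{260}{21}$ ($k = \left(-26\right) \left(- \frac{1}{21}\right) \left(-10\right) = \frac{26}{21} \left(-10\right) = - \frac{260}{21} \approx -12.381$)
$k + 752 \left(-104\right) = - \frac{260}{21} + 752 \left(-104\right) = - \frac{260}{21} - 78208 = - \frac{1642628}{21}$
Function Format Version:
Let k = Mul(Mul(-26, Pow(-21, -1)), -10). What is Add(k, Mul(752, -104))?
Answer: Rational(-1642628, 21) ≈ -78220.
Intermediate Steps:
k = Rational(-260, 21) (k = Mul(Mul(-26, Rational(-1, 21)), -10) = Mul(Rational(26, 21), -10) = Rational(-260, 21) ≈ -12.381)
Add(k, Mul(752, -104)) = Add(Rational(-260, 21), Mul(752, -104)) = Add(Rational(-260, 21), -78208) = Rational(-1642628, 21)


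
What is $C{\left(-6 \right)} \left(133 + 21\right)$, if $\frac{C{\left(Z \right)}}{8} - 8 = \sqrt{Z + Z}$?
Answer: $9856 + 2464 i \sqrt{3} \approx 9856.0 + 4267.8 i$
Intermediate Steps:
$C{\left(Z \right)} = 64 + 8 \sqrt{2} \sqrt{Z}$ ($C{\left(Z \right)} = 64 + 8 \sqrt{Z + Z} = 64 + 8 \sqrt{2 Z} = 64 + 8 \sqrt{2} \sqrt{Z}$)
$C{\left(-6 \right)} \left(133 + 21\right) = \left(64 + 8 \sqrt{2} \sqrt{-6}\right) \left(133 + 21\right) = \left(64 + 8 \sqrt{2} i \sqrt{6}\right) 154 = \left(64 + 16 i \sqrt{3}\right) 154 = 9856 + 2464 i \sqrt{3}$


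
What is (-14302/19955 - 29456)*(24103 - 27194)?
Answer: 1816916945162/19955 ≈ 9.1051e+7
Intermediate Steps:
(-14302/19955 - 29456)*(24103 - 27194) = (-14302*1/19955 - 29456)*(-3091) = (-14302/19955 - 29456)*(-3091) = -587808782/19955*(-3091) = 1816916945162/19955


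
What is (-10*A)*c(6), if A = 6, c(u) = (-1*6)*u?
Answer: 2160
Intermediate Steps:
c(u) = -6*u
(-10*A)*c(6) = (-10*6)*(-6*6) = -60*(-36) = 2160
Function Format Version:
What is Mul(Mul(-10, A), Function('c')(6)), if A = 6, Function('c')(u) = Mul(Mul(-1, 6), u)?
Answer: 2160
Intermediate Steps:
Function('c')(u) = Mul(-6, u)
Mul(Mul(-10, A), Function('c')(6)) = Mul(Mul(-10, 6), Mul(-6, 6)) = Mul(-60, -36) = 2160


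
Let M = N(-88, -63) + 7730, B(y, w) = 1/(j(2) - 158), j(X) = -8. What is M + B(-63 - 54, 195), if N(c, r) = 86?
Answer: 1297455/166 ≈ 7816.0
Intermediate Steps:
B(y, w) = -1/166 (B(y, w) = 1/(-8 - 158) = 1/(-166) = -1/166)
M = 7816 (M = 86 + 7730 = 7816)
M + B(-63 - 54, 195) = 7816 - 1/166 = 1297455/166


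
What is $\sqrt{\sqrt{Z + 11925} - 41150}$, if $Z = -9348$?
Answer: $\sqrt{-41150 + \sqrt{2577}} \approx 202.73 i$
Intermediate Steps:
$\sqrt{\sqrt{Z + 11925} - 41150} = \sqrt{\sqrt{-9348 + 11925} - 41150} = \sqrt{\sqrt{2577} - 41150} = \sqrt{-41150 + \sqrt{2577}}$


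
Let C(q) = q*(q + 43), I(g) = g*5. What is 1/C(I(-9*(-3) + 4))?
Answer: 1/30690 ≈ 3.2584e-5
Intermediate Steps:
I(g) = 5*g
C(q) = q*(43 + q)
1/C(I(-9*(-3) + 4)) = 1/((5*(-9*(-3) + 4))*(43 + 5*(-9*(-3) + 4))) = 1/((5*(-3*(-9) + 4))*(43 + 5*(-3*(-9) + 4))) = 1/((5*(27 + 4))*(43 + 5*(27 + 4))) = 1/((5*31)*(43 + 5*31)) = 1/(155*(43 + 155)) = 1/(155*198) = 1/30690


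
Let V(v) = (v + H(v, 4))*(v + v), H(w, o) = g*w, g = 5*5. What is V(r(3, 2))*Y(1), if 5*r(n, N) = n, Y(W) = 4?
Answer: 1872/25 ≈ 74.880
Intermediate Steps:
g = 25
r(n, N) = n/5
H(w, o) = 25*w
V(v) = 52*v² (V(v) = (v + 25*v)*(v + v) = (26*v)*(2*v) = 52*v²)
V(r(3, 2))*Y(1) = (52*((⅕)*3)²)*4 = (52*(⅗)²)*4 = (52*(9/25))*4 = (468/25)*4 = 1872/25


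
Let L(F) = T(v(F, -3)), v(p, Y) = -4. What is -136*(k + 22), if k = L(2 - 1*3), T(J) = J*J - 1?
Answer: -5032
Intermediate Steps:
T(J) = -1 + J² (T(J) = J² - 1 = -1 + J²)
L(F) = 15 (L(F) = -1 + (-4)² = -1 + 16 = 15)
k = 15
-136*(k + 22) = -136*(15 + 22) = -136*37 = -5032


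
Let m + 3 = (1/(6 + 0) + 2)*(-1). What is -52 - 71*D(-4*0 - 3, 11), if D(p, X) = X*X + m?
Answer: -49657/6 ≈ -8276.2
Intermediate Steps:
m = -31/6 (m = -3 + (1/(6 + 0) + 2)*(-1) = -3 + (1/6 + 2)*(-1) = -3 + (⅙ + 2)*(-1) = -3 + (13/6)*(-1) = -3 - 13/6 = -31/6 ≈ -5.1667)
D(p, X) = -31/6 + X² (D(p, X) = X*X - 31/6 = X² - 31/6 = -31/6 + X²)
-52 - 71*D(-4*0 - 3, 11) = -52 - 71*(-31/6 + 11²) = -52 - 71*(-31/6 + 121) = -52 - 71*695/6 = -52 - 49345/6 = -49657/6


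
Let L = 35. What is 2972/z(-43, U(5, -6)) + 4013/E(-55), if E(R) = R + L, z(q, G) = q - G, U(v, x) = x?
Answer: -207921/740 ≈ -280.97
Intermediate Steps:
E(R) = 35 + R (E(R) = R + 35 = 35 + R)
2972/z(-43, U(5, -6)) + 4013/E(-55) = 2972/(-43 - 1*(-6)) + 4013/(35 - 55) = 2972/(-43 + 6) + 4013/(-20) = 2972/(-37) + 4013*(-1/20) = 2972*(-1/37) - 4013/20 = -2972/37 - 4013/20 = -207921/740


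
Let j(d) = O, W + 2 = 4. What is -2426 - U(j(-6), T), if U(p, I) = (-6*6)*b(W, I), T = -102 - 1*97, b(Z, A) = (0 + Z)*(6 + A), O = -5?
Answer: -16322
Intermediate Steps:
W = 2 (W = -2 + 4 = 2)
j(d) = -5
b(Z, A) = Z*(6 + A)
T = -199 (T = -102 - 97 = -199)
U(p, I) = -432 - 72*I (U(p, I) = (-6*6)*(2*(6 + I)) = -36*(12 + 2*I) = -432 - 72*I)
-2426 - U(j(-6), T) = -2426 - (-432 - 72*(-199)) = -2426 - (-432 + 14328) = -2426 - 1*13896 = -2426 - 13896 = -16322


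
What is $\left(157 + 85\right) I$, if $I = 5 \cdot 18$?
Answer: $21780$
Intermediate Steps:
$I = 90$
$\left(157 + 85\right) I = \left(157 + 85\right) 90 = 242 \cdot 90 = 21780$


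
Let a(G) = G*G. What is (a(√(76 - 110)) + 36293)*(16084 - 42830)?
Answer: -969783214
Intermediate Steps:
a(G) = G²
(a(√(76 - 110)) + 36293)*(16084 - 42830) = ((√(76 - 110))² + 36293)*(16084 - 42830) = ((√(-34))² + 36293)*(-26746) = ((I*√34)² + 36293)*(-26746) = (-34 + 36293)*(-26746) = 36259*(-26746) = -969783214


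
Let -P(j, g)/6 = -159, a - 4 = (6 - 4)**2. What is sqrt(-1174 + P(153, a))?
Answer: 2*I*sqrt(55) ≈ 14.832*I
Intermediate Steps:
a = 8 (a = 4 + (6 - 4)**2 = 4 + 2**2 = 4 + 4 = 8)
P(j, g) = 954 (P(j, g) = -6*(-159) = 954)
sqrt(-1174 + P(153, a)) = sqrt(-1174 + 954) = sqrt(-220) = 2*I*sqrt(55)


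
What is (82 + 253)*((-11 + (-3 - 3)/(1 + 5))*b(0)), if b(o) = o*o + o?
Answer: 0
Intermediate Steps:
b(o) = o + o**2 (b(o) = o**2 + o = o + o**2)
(82 + 253)*((-11 + (-3 - 3)/(1 + 5))*b(0)) = (82 + 253)*((-11 + (-3 - 3)/(1 + 5))*(0*(1 + 0))) = 335*((-11 - 6/6)*(0*1)) = 335*((-11 - 6*1/6)*0) = 335*((-11 - 1)*0) = 335*(-12*0) = 335*0 = 0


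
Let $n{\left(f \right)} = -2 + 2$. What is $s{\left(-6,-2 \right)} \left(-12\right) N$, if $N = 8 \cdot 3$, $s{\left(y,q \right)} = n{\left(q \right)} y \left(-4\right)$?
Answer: $0$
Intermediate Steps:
$n{\left(f \right)} = 0$
$s{\left(y,q \right)} = 0$ ($s{\left(y,q \right)} = 0 y \left(-4\right) = 0 \left(-4\right) = 0$)
$N = 24$
$s{\left(-6,-2 \right)} \left(-12\right) N = 0 \left(-12\right) 24 = 0 \cdot 24 = 0$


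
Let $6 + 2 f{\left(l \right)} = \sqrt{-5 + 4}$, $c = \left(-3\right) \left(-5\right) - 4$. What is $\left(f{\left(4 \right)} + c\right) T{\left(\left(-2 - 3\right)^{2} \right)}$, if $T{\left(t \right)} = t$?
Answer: $200 + \frac{25 i}{2} \approx 200.0 + 12.5 i$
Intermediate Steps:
$c = 11$ ($c = 15 - 4 = 11$)
$f{\left(l \right)} = -3 + \frac{i}{2}$ ($f{\left(l \right)} = -3 + \frac{\sqrt{-5 + 4}}{2} = -3 + \frac{\sqrt{-1}}{2} = -3 + \frac{i}{2}$)
$\left(f{\left(4 \right)} + c\right) T{\left(\left(-2 - 3\right)^{2} \right)} = \left(\left(-3 + \frac{i}{2}\right) + 11\right) \left(-2 - 3\right)^{2} = \left(8 + \frac{i}{2}\right) \left(-5\right)^{2} = \left(8 + \frac{i}{2}\right) 25 = 200 + \frac{25 i}{2}$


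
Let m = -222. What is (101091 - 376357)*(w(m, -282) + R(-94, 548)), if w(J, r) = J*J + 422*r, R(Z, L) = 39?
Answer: 19180810146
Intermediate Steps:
w(J, r) = J² + 422*r
(101091 - 376357)*(w(m, -282) + R(-94, 548)) = (101091 - 376357)*(((-222)² + 422*(-282)) + 39) = -275266*((49284 - 119004) + 39) = -275266*(-69720 + 39) = -275266*(-69681) = 19180810146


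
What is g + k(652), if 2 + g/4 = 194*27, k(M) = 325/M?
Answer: 13655813/652 ≈ 20945.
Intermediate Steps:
g = 20944 (g = -8 + 4*(194*27) = -8 + 4*5238 = -8 + 20952 = 20944)
g + k(652) = 20944 + 325/652 = 13655813/652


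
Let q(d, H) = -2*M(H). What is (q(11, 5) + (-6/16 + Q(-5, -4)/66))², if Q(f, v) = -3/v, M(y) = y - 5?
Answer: 16/121 ≈ 0.13223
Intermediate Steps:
M(y) = -5 + y
q(d, H) = 10 - 2*H (q(d, H) = -2*(-5 + H) = 10 - 2*H)
(q(11, 5) + (-6/16 + Q(-5, -4)/66))² = ((10 - 2*5) + (-6/16 - 3/(-4)/66))² = ((10 - 10) + (-6*1/16 - 3*(-¼)*(1/66)))² = (0 + (-3/8 + (¾)*(1/66)))² = (0 + (-3/8 + 1/88))² = (0 - 4/11)² = (-4/11)² = 16/121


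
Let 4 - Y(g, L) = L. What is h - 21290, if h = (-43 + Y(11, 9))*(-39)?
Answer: -19418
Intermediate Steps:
Y(g, L) = 4 - L
h = 1872 (h = (-43 + (4 - 1*9))*(-39) = (-43 + (4 - 9))*(-39) = (-43 - 5)*(-39) = -48*(-39) = 1872)
h - 21290 = 1872 - 21290 = -19418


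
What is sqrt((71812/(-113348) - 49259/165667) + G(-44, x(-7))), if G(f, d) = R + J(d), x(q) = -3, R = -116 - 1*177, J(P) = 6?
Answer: 9*I*sqrt(78339897309262846913)/4694505779 ≈ 16.969*I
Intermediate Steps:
R = -293 (R = -116 - 177 = -293)
G(f, d) = -287 (G(f, d) = -293 + 6 = -287)
sqrt((71812/(-113348) - 49259/165667) + G(-44, x(-7))) = sqrt((71812/(-113348) - 49259/165667) - 287) = sqrt((71812*(-1/113348) - 49259*1/165667) - 287) = sqrt((-17953/28337 - 49259/165667) - 287) = sqrt(-4370071934/4694505779 - 287) = sqrt(-1351693230507/4694505779) = 9*I*sqrt(78339897309262846913)/4694505779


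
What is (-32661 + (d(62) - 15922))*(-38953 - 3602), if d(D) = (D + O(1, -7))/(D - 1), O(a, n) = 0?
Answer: 126111785055/61 ≈ 2.0674e+9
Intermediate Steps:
d(D) = D/(-1 + D) (d(D) = (D + 0)/(D - 1) = D/(-1 + D))
(-32661 + (d(62) - 15922))*(-38953 - 3602) = (-32661 + (62/(-1 + 62) - 15922))*(-38953 - 3602) = (-32661 + (62/61 - 15922))*(-42555) = (-32661 - 971180/61)*(-42555) = -2963501/61*(-42555) = 126111785055/61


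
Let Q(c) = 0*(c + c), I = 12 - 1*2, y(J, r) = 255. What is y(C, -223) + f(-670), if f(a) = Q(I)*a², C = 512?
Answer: 255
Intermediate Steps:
I = 10 (I = 12 - 2 = 10)
Q(c) = 0 (Q(c) = 0*(2*c) = 0)
f(a) = 0 (f(a) = 0*a² = 0)
y(C, -223) + f(-670) = 255 + 0 = 255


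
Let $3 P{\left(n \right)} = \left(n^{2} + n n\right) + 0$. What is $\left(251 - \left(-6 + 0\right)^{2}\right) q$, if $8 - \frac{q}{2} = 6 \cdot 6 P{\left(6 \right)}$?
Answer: $-368080$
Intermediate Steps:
$P{\left(n \right)} = \frac{2 n^{2}}{3}$ ($P{\left(n \right)} = \frac{\left(n^{2} + n n\right) + 0}{3} = \frac{\left(n^{2} + n^{2}\right) + 0}{3} = \frac{2 n^{2} + 0}{3} = \frac{2 n^{2}}{3}$)
$q = -1712$ ($q = 16 - 2 \cdot 6 \cdot 6 \frac{2 \cdot 6^{2}}{3} = 16 - 2 \cdot 36 \cdot \frac{2}{3} \cdot 36 = 16 - 2 \cdot 36 \cdot 24 = 16 - 1728 = -1712$)
$\left(251 - \left(-6 + 0\right)^{2}\right) q = \left(251 - \left(-6 + 0\right)^{2}\right) \left(-1712\right) = \left(251 - \left(-6\right)^{2}\right) \left(-1712\right) = \left(251 - 36\right) \left(-1712\right) = 215 \left(-1712\right) = -368080$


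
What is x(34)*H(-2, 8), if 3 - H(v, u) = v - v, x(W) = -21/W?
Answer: -63/34 ≈ -1.8529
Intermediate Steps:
H(v, u) = 3 (H(v, u) = 3 - (v - v) = 3 - 1*0 = 3 + 0 = 3)
x(34)*H(-2, 8) = -21/34*3 = -63/34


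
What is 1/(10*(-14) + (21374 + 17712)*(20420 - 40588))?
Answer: -1/788286588 ≈ -1.2686e-9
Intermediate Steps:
1/(10*(-14) + (21374 + 17712)*(20420 - 40588)) = 1/(-140 + 39086*(-20168)) = 1/(-140 - 788286448) = 1/(-788286588) = -1/788286588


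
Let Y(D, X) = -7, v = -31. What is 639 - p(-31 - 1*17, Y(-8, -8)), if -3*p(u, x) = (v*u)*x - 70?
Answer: -8569/3 ≈ -2856.3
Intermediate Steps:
p(u, x) = 70/3 + 31*u*x/3 (p(u, x) = -((-31*u)*x - 70)/3 = -(-31*u*x - 70)/3 = -(-70 - 31*u*x)/3 = 70/3 + 31*u*x/3)
639 - p(-31 - 1*17, Y(-8, -8)) = 639 - (70/3 + (31/3)*(-31 - 1*17)*(-7)) = 639 - (70/3 + (31/3)*(-31 - 17)*(-7)) = 639 - (70/3 + (31/3)*(-48)*(-7)) = 639 - (70/3 + 3472) = 639 - 1*10486/3 = 639 - 10486/3 = -8569/3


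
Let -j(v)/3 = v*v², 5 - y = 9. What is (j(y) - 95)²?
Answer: 9409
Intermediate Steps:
y = -4 (y = 5 - 1*9 = 5 - 9 = -4)
j(v) = -3*v³ (j(v) = -3*v*v² = -3*v³)
(j(y) - 95)² = (-3*(-4)³ - 95)² = (-3*(-64) - 95)² = (192 - 95)² = 97² = 9409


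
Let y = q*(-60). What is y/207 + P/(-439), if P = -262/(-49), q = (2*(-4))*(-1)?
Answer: -3459838/1484259 ≈ -2.3310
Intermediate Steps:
q = 8 (q = -8*(-1) = 8)
y = -480 (y = 8*(-60) = -480)
P = 262/49 (P = -262*(-1/49) = 262/49 ≈ 5.3469)
y/207 + P/(-439) = -480/207 + (262/49)/(-439) = -480*1/207 + (262/49)*(-1/439) = -160/69 - 262/21511 = -3459838/1484259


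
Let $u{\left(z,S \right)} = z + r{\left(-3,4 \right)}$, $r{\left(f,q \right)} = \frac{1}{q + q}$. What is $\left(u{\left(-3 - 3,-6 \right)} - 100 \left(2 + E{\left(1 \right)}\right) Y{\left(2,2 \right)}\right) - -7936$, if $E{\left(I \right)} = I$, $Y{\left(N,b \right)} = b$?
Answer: $\frac{58641}{8} \approx 7330.1$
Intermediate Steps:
$r{\left(f,q \right)} = \frac{1}{2 q}$
$u{\left(z,S \right)} = \frac{1}{8} + z$ ($u{\left(z,S \right)} = z + \frac{1}{2 \cdot 4} = z + \frac{1}{2} \cdot \frac{1}{4} = z + \frac{1}{8} = \frac{1}{8} + z$)
$\left(u{\left(-3 - 3,-6 \right)} - 100 \left(2 + E{\left(1 \right)}\right) Y{\left(2,2 \right)}\right) - -7936 = \left(\left(\frac{1}{8} - 6\right) - 100 \left(2 + 1\right) 2\right) - -7936 = \left(\left(\frac{1}{8} - 6\right) - 100 \cdot 3 \cdot 2\right) + 7936 = \left(\left(\frac{1}{8} - 6\right) - 600\right) + 7936 = \left(- \frac{47}{8} - 600\right) + 7936 = - \frac{4847}{8} + 7936 = \frac{58641}{8}$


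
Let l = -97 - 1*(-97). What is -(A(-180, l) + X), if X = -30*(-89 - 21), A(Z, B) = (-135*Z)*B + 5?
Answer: -3305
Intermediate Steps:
l = 0 (l = -97 + 97 = 0)
A(Z, B) = 5 - 135*B*Z (A(Z, B) = -135*B*Z + 5 = 5 - 135*B*Z)
X = 3300 (X = -30*(-110) = 3300)
-(A(-180, l) + X) = -((5 - 135*0*(-180)) + 3300) = -((5 + 0) + 3300) = -(5 + 3300) = -1*3305 = -3305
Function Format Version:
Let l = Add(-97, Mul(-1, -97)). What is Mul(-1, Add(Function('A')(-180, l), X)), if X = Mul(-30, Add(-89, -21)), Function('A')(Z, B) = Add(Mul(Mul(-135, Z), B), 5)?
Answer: -3305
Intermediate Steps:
l = 0 (l = Add(-97, 97) = 0)
Function('A')(Z, B) = Add(5, Mul(-135, B, Z)) (Function('A')(Z, B) = Add(Mul(-135, B, Z), 5) = Add(5, Mul(-135, B, Z)))
X = 3300 (X = Mul(-30, -110) = 3300)
Mul(-1, Add(Function('A')(-180, l), X)) = Mul(-1, Add(Add(5, Mul(-135, 0, -180)), 3300)) = Mul(-1, Add(Add(5, 0), 3300)) = Mul(-1, Add(5, 3300)) = Mul(-1, 3305) = -3305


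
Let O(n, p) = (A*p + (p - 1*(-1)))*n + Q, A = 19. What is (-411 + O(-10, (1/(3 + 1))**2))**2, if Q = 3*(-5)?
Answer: 804609/4 ≈ 2.0115e+5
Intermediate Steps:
Q = -15
O(n, p) = -15 + n*(1 + 20*p) (O(n, p) = (19*p + (p - 1*(-1)))*n - 15 = (19*p + (p + 1))*n - 15 = (19*p + (1 + p))*n - 15 = (1 + 20*p)*n - 15 = n*(1 + 20*p) - 15 = -15 + n*(1 + 20*p))
(-411 + O(-10, (1/(3 + 1))**2))**2 = (-411 + (-15 - 10 + 20*(-10)*(1/(3 + 1))**2))**2 = (-411 + (-15 - 10 + 20*(-10)*(1/4)**2))**2 = (-411 + (-15 - 10 + 20*(-10)*(1/16)))**2 = (-411 + (-15 - 10 - 25/2))**2 = (-411 - 75/2)**2 = (-897/2)**2 = 804609/4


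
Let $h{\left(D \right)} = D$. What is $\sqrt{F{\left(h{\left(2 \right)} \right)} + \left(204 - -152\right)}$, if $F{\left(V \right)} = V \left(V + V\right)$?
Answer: $2 \sqrt{91} \approx 19.079$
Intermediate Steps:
$F{\left(V \right)} = 2 V^{2}$ ($F{\left(V \right)} = V 2 V = 2 V^{2}$)
$\sqrt{F{\left(h{\left(2 \right)} \right)} + \left(204 - -152\right)} = \sqrt{2 \cdot 2^{2} + \left(204 - -152\right)} = \sqrt{2 \cdot 4 + \left(204 + 152\right)} = \sqrt{8 + 356} = \sqrt{364} = 2 \sqrt{91}$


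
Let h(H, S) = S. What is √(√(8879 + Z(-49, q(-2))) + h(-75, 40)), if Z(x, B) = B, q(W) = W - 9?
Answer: √(40 + 2*√2217) ≈ 11.583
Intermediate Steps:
q(W) = -9 + W
√(√(8879 + Z(-49, q(-2))) + h(-75, 40)) = √(√(8879 + (-9 - 2)) + 40) = √(√(8879 - 11) + 40) = √(√8868 + 40) = √(2*√2217 + 40) = √(40 + 2*√2217)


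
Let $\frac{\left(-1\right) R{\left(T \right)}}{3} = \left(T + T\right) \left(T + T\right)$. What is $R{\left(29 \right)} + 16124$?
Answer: $6032$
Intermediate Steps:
$R{\left(T \right)} = - 12 T^{2}$ ($R{\left(T \right)} = - 3 \left(T + T\right) \left(T + T\right) = - 3 \cdot 2 T 2 T = - 3 \cdot 4 T^{2} = - 12 T^{2}$)
$R{\left(29 \right)} + 16124 = - 12 \cdot 29^{2} + 16124 = \left(-12\right) 841 + 16124 = -10092 + 16124 = 6032$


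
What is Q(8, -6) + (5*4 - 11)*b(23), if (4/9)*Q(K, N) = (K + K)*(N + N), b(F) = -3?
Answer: -459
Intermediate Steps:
Q(K, N) = 9*K*N (Q(K, N) = 9*((K + K)*(N + N))/4 = 9*((2*K)*(2*N))/4 = 9*(4*K*N)/4 = 9*K*N)
Q(8, -6) + (5*4 - 11)*b(23) = 9*8*(-6) + (5*4 - 11)*(-3) = -432 + (20 - 11)*(-3) = -432 + 9*(-3) = -432 - 27 = -459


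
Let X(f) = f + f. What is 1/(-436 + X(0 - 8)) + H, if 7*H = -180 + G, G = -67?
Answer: -111651/3164 ≈ -35.288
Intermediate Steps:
X(f) = 2*f
H = -247/7 (H = (-180 - 67)/7 = (1/7)*(-247) = -247/7 ≈ -35.286)
1/(-436 + X(0 - 8)) + H = 1/(-436 + 2*(0 - 8)) - 247/7 = 1/(-436 + 2*(-8)) - 247/7 = 1/(-436 - 16) - 247/7 = 1/(-452) - 247/7 = -1/452 - 247/7 = -111651/3164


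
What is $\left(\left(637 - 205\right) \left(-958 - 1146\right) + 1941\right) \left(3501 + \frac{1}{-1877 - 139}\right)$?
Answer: $- \frac{2133842616935}{672} \approx -3.1754 \cdot 10^{9}$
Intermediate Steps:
$\left(\left(637 - 205\right) \left(-958 - 1146\right) + 1941\right) \left(3501 + \frac{1}{-1877 - 139}\right) = \left(432 \left(-2104\right) + 1941\right) \left(3501 + \frac{1}{-2016}\right) = \left(-908928 + 1941\right) \left(3501 - \frac{1}{2016}\right) = \left(-906987\right) \frac{7058015}{2016} = - \frac{2133842616935}{672}$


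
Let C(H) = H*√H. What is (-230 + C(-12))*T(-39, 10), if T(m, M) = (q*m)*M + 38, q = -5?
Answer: -457240 - 47712*I*√3 ≈ -4.5724e+5 - 82640.0*I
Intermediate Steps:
C(H) = H^(3/2)
T(m, M) = 38 - 5*M*m (T(m, M) = (-5*m)*M + 38 = -5*M*m + 38 = 38 - 5*M*m)
(-230 + C(-12))*T(-39, 10) = (-230 + (-12)^(3/2))*(38 - 5*10*(-39)) = (-230 - 24*I*√3)*(38 + 1950) = (-230 - 24*I*√3)*1988 = -457240 - 47712*I*√3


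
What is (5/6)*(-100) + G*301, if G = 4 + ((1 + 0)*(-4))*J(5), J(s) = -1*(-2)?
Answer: -3862/3 ≈ -1287.3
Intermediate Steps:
J(s) = 2
G = -4 (G = 4 + ((1 + 0)*(-4))*2 = 4 + (1*(-4))*2 = 4 - 4*2 = 4 - 8 = -4)
(5/6)*(-100) + G*301 = (5/6)*(-100) - 4*301 = (5*(⅙))*(-100) - 1204 = (⅚)*(-100) - 1204 = -250/3 - 1204 = -3862/3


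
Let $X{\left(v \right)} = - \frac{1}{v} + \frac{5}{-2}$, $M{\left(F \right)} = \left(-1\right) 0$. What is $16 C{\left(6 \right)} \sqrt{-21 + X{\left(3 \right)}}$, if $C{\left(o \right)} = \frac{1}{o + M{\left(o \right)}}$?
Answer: $\frac{4 i \sqrt{858}}{9} \approx 13.019 i$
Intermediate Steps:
$M{\left(F \right)} = 0$
$X{\left(v \right)} = - \frac{5}{2} - \frac{1}{v}$ ($X{\left(v \right)} = - \frac{1}{v} + 5 \left(- \frac{1}{2}\right) = - \frac{1}{v} - \frac{5}{2} = - \frac{5}{2} - \frac{1}{v}$)
$C{\left(o \right)} = \frac{1}{o}$ ($C{\left(o \right)} = \frac{1}{o + 0} = \frac{1}{o}$)
$16 C{\left(6 \right)} \sqrt{-21 + X{\left(3 \right)}} = \frac{16}{6} \sqrt{-21 - \frac{17}{6}} = 16 \cdot \frac{1}{6} \sqrt{-21 - \frac{17}{6}} = \frac{8 \sqrt{-21 - \frac{17}{6}}}{3} = \frac{8 \sqrt{- \frac{143}{6}}}{3} = \frac{8 \frac{i \sqrt{858}}{6}}{3} = \frac{4 i \sqrt{858}}{9}$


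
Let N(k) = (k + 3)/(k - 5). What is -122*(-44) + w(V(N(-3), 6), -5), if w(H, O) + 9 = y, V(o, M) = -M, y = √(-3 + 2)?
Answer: 5359 + I ≈ 5359.0 + 1.0*I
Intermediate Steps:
N(k) = (3 + k)/(-5 + k)
y = I (y = √(-1) = I ≈ 1.0*I)
w(H, O) = -9 + I
-122*(-44) + w(V(N(-3), 6), -5) = -122*(-44) + (-9 + I) = 5368 + (-9 + I) = 5359 + I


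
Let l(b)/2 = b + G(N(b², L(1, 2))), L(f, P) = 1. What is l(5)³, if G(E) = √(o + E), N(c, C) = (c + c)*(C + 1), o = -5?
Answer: 12400 + 1360*√95 ≈ 25656.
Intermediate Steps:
N(c, C) = 2*c*(1 + C) (N(c, C) = (2*c)*(1 + C) = 2*c*(1 + C))
G(E) = √(-5 + E)
l(b) = 2*b + 2*√(-5 + 4*b²) (l(b) = 2*(b + √(-5 + 2*b²*(1 + 1))) = 2*(b + √(-5 + 2*b²*2)) = 2*(b + √(-5 + 4*b²)) = 2*b + 2*√(-5 + 4*b²))
l(5)³ = (2*5 + 2*√(-5 + 4*5²))³ = (10 + 2*√(-5 + 4*25))³ = (10 + 2*√(-5 + 100))³ = (10 + 2*√95)³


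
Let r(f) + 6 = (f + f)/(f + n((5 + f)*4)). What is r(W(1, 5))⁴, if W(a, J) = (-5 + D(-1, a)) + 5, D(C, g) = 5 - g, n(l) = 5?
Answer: 4477456/6561 ≈ 682.43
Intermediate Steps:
W(a, J) = 5 - a (W(a, J) = (-5 + (5 - a)) + 5 = -a + 5 = 5 - a)
r(f) = -6 + 2*f/(5 + f) (r(f) = -6 + (f + f)/(f + 5) = -6 + (2*f)/(5 + f) = -6 + 2*f/(5 + f))
r(W(1, 5))⁴ = (2*(-15 - 2*(5 - 1*1))/(5 + (5 - 1*1)))⁴ = (2*(-15 - 2*(5 - 1))/(5 + (5 - 1)))⁴ = (2*(-15 - 2*4)/(5 + 4))⁴ = (2*(-15 - 8)/9)⁴ = (2*(⅑)*(-23))⁴ = (-46/9)⁴ = 4477456/6561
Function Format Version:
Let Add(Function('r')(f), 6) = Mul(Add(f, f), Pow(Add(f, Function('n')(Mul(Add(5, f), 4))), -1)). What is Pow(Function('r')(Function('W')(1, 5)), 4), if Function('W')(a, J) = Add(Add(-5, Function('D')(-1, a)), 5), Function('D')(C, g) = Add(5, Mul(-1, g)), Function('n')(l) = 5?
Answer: Rational(4477456, 6561) ≈ 682.43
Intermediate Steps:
Function('W')(a, J) = Add(5, Mul(-1, a)) (Function('W')(a, J) = Add(Add(-5, Add(5, Mul(-1, a))), 5) = Add(Mul(-1, a), 5) = Add(5, Mul(-1, a)))
Function('r')(f) = Add(-6, Mul(2, f, Pow(Add(5, f), -1))) (Function('r')(f) = Add(-6, Mul(Add(f, f), Pow(Add(f, 5), -1))) = Add(-6, Mul(Mul(2, f), Pow(Add(5, f), -1))) = Add(-6, Mul(2, f, Pow(Add(5, f), -1))))
Pow(Function('r')(Function('W')(1, 5)), 4) = Pow(Mul(2, Pow(Add(5, Add(5, Mul(-1, 1))), -1), Add(-15, Mul(-2, Add(5, Mul(-1, 1))))), 4) = Pow(Mul(2, Pow(Add(5, Add(5, -1)), -1), Add(-15, Mul(-2, Add(5, -1)))), 4) = Pow(Mul(2, Pow(Add(5, 4), -1), Add(-15, Mul(-2, 4))), 4) = Pow(Mul(2, Pow(9, -1), Add(-15, -8)), 4) = Pow(Mul(2, Rational(1, 9), -23), 4) = Pow(Rational(-46, 9), 4) = Rational(4477456, 6561)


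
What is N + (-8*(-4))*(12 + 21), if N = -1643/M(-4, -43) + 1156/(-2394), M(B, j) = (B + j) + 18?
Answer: 38606837/34713 ≈ 1112.2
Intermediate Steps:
M(B, j) = 18 + B + j
N = 1949909/34713 (N = -1643/(18 - 4 - 43) + 1156/(-2394) = -1643/(-29) + 1156*(-1/2394) = -1643*(-1/29) - 578/1197 = 1643/29 - 578/1197 = 1949909/34713 ≈ 56.172)
N + (-8*(-4))*(12 + 21) = 1949909/34713 + (-8*(-4))*(12 + 21) = 1949909/34713 + 32*33 = 1949909/34713 + 1056 = 38606837/34713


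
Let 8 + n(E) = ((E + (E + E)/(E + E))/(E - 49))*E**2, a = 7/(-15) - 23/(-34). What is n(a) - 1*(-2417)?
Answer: 15591205470667/6472068300 ≈ 2409.0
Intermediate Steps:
a = 107/510 (a = 7*(-1/15) - 23*(-1/34) = -7/15 + 23/34 = 107/510 ≈ 0.20980)
n(E) = -8 + E**2*(1 + E)/(-49 + E) (n(E) = -8 + ((E + (E + E)/(E + E))/(E - 49))*E**2 = -8 + ((E + (2*E)/((2*E)))/(-49 + E))*E**2 = -8 + ((E + (2*E)*(1/(2*E)))/(-49 + E))*E**2 = -8 + ((E + 1)/(-49 + E))*E**2 = -8 + ((1 + E)/(-49 + E))*E**2 = -8 + E**2*(1 + E)/(-49 + E))
n(a) - 1*(-2417) = (392 + (107/510)**2 + (107/510)**3 - 8*107/510)/(-49 + 107/510) - 1*(-2417) = (392 + 11449/260100 + 1225043/132651000 - 428/255)/(-24883/510) + 2417 = -510/24883*51783610433/132651000 + 2417 = -51783610433/6472068300 + 2417 = 15591205470667/6472068300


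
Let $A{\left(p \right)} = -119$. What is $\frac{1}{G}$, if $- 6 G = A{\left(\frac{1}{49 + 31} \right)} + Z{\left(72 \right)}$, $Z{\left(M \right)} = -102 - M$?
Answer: $\frac{6}{293} \approx 0.020478$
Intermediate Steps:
$G = \frac{293}{6}$ ($G = - \frac{-119 - 174}{6} = \left(- \frac{1}{6}\right) \left(-293\right) = \frac{293}{6} \approx 48.833$)
$\frac{1}{G} = \frac{1}{\frac{293}{6}} = \frac{6}{293}$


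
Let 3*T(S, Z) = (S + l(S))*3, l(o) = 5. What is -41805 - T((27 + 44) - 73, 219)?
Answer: -41808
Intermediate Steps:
T(S, Z) = 5 + S (T(S, Z) = ((S + 5)*3)/3 = ((5 + S)*3)/3 = (15 + 3*S)/3 = 5 + S)
-41805 - T((27 + 44) - 73, 219) = -41805 - (5 + ((27 + 44) - 73)) = -41805 - (5 + (71 - 73)) = -41805 - (5 - 2) = -41805 - 1*3 = -41805 - 3 = -41808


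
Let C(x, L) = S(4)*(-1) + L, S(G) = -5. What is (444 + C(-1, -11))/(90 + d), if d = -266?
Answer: -219/88 ≈ -2.4886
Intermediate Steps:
C(x, L) = 5 + L (C(x, L) = -5*(-1) + L = 5 + L)
(444 + C(-1, -11))/(90 + d) = (444 + (5 - 11))/(90 - 266) = (444 - 6)/(-176) = 438*(-1/176) = -219/88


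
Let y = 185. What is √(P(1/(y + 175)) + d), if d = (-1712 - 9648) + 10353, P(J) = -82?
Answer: 33*I ≈ 33.0*I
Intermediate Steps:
d = -1007 (d = -11360 + 10353 = -1007)
√(P(1/(y + 175)) + d) = √(-82 - 1007) = √(-1089) = 33*I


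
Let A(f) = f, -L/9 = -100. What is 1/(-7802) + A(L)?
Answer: 7021799/7802 ≈ 900.00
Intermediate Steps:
L = 900 (L = -9*(-100) = 900)
1/(-7802) + A(L) = 1/(-7802) + 900 = -1/7802 + 900 = 7021799/7802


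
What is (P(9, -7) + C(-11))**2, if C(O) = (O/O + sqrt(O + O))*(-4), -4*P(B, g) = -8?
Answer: -348 + 16*I*sqrt(22) ≈ -348.0 + 75.047*I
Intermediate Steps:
P(B, g) = 2 (P(B, g) = -1/4*(-8) = 2)
C(O) = -4 - 4*sqrt(2)*sqrt(O) (C(O) = (1 + sqrt(2*O))*(-4) = (1 + sqrt(2)*sqrt(O))*(-4) = -4 - 4*sqrt(2)*sqrt(O))
(P(9, -7) + C(-11))**2 = (2 + (-4 - 4*sqrt(2)*sqrt(-11)))**2 = (2 + (-4 - 4*sqrt(2)*I*sqrt(11)))**2 = (2 + (-4 - 4*I*sqrt(22)))**2 = (-2 - 4*I*sqrt(22))**2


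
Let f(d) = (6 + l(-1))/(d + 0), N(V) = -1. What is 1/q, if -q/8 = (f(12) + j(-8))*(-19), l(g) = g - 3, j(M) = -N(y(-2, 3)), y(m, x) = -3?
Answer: 3/532 ≈ 0.0056391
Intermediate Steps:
j(M) = 1 (j(M) = -1*(-1) = 1)
l(g) = -3 + g
f(d) = 2/d (f(d) = (6 + (-3 - 1))/(d + 0) = (6 - 4)/d = 2/d)
q = 532/3 (q = -8*(2/12 + 1)*(-19) = -8*(2*(1/12) + 1)*(-19) = -8*(⅙ + 1)*(-19) = -28*(-19)/3 = -8*(-133/6) = 532/3 ≈ 177.33)
1/q = 1/(532/3) = 3/532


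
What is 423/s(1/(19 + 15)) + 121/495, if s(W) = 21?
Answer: 6422/315 ≈ 20.387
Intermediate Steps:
423/s(1/(19 + 15)) + 121/495 = 423/21 + 121/495 = 423*(1/21) + 121*(1/495) = 141/7 + 11/45 = 6422/315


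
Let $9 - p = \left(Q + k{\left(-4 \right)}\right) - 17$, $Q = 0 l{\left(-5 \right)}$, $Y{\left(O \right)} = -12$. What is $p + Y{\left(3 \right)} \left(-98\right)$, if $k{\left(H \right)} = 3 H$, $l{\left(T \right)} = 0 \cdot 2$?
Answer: $1214$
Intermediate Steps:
$l{\left(T \right)} = 0$
$Q = 0$ ($Q = 0 \cdot 0 = 0$)
$p = 38$ ($p = 9 - \left(\left(0 + 3 \left(-4\right)\right) - 17\right) = 9 - \left(\left(0 - 12\right) - 17\right) = 9 - \left(-12 - 17\right) = 9 - -29 = 9 + 29 = 38$)
$p + Y{\left(3 \right)} \left(-98\right) = 38 - -1176 = 38 + 1176 = 1214$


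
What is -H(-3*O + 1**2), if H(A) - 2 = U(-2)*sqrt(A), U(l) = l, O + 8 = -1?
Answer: -2 + 4*sqrt(7) ≈ 8.5830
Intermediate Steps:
O = -9 (O = -8 - 1 = -9)
H(A) = 2 - 2*sqrt(A)
-H(-3*O + 1**2) = -(2 - 2*sqrt(-3*(-9) + 1**2)) = -(2 - 2*sqrt(27 + 1)) = -(2 - 4*sqrt(7)) = -2 + 4*sqrt(7)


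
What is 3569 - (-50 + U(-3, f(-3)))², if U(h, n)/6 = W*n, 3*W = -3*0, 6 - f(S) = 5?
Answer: 1069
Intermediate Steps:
f(S) = 1 (f(S) = 6 - 1*5 = 6 - 5 = 1)
W = 0 (W = (-3*0)/3 = (⅓)*0 = 0)
U(h, n) = 0 (U(h, n) = 6*(0*n) = 6*0 = 0)
3569 - (-50 + U(-3, f(-3)))² = 3569 - (-50 + 0)² = 3569 - 1*(-50)² = 3569 - 1*2500 = 3569 - 2500 = 1069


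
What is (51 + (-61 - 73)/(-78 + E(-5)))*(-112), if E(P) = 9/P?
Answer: -336304/57 ≈ -5900.1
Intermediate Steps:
(51 + (-61 - 73)/(-78 + E(-5)))*(-112) = (51 + (-61 - 73)/(-78 + 9/(-5)))*(-112) = (51 - 134/(-78 + 9*(-⅕)))*(-112) = (51 - 134/(-78 - 9/5))*(-112) = (51 - 134/(-399/5))*(-112) = (51 - 134*(-5/399))*(-112) = (51 + 670/399)*(-112) = (21019/399)*(-112) = -336304/57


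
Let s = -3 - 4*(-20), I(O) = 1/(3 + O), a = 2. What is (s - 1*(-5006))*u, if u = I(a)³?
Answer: 5083/125 ≈ 40.664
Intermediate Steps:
s = 77 (s = -3 + 80 = 77)
u = 1/125 (u = (1/(3 + 2))³ = (1/5)³ = (⅕)³ = 1/125 ≈ 0.0080000)
(s - 1*(-5006))*u = (77 - 1*(-5006))*(1/125) = (77 + 5006)*(1/125) = 5083*(1/125) = 5083/125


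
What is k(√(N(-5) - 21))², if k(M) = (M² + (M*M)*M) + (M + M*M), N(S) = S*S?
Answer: 324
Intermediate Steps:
N(S) = S²
k(M) = M + M³ + 2*M² (k(M) = (M² + M²*M) + (M + M²) = (M² + M³) + (M + M²) = M + M³ + 2*M²)
k(√(N(-5) - 21))² = (√((-5)² - 21)*(1 + (√((-5)² - 21))² + 2*√((-5)² - 21)))² = (√(25 - 21)*(1 + (√(25 - 21))² + 2*√(25 - 21)))² = (√4*(1 + (√4)² + 2*√4))² = (2*(1 + 2² + 2*2))² = (2*(1 + 4 + 4))² = (2*9)² = 18² = 324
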